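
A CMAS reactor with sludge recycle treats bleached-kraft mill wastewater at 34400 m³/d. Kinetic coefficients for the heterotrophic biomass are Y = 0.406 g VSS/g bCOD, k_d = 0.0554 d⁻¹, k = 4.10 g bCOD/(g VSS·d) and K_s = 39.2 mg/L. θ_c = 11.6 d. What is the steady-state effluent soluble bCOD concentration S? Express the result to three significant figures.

S ≈ 3.64 mg/L

Effluent substrate depends only on kinetics and SRT: S = K_s(1 + k_d θ_c) / [θ_c(Yk − k_d) − 1] = 39.2 × (1 + 0.0554 × 11.6) / [11.6 × (0.406 × 4.10 − 0.0554) − 1] = 64.39 / 17.67 = 3.645 mg/L.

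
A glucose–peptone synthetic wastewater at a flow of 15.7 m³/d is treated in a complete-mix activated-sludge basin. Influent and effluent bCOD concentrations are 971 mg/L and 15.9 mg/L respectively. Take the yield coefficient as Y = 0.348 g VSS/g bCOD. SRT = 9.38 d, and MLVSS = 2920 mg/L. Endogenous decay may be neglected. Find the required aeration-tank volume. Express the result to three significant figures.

Biomass mass balance (decay neglected): V·X = Y·Q·(S₀ − S)·θ_c, so V = 0.348 × 15.7 × (971 − 15.9) × 9.38 / 2920 = 16.76 m³.

V ≈ 16.8 m³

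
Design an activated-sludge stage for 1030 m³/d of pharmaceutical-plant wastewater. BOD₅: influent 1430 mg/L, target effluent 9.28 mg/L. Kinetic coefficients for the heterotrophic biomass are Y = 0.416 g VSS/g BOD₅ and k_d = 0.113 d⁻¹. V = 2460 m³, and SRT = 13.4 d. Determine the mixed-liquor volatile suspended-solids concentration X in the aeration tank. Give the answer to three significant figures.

X ≈ 1320 mg/L

From V·X·(1 + k_d·θ_c) = Y·Q·(S₀ − S)·θ_c: X = 0.416 × 1030 × (1430 − 9.28) × 13.4 / [2460 × (1 + 0.113 × 13.4)] = 1319 mg/L.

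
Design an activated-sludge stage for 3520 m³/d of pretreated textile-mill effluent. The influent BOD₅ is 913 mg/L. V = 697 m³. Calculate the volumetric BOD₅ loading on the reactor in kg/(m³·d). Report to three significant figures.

Volumetric loading L_v = Q·S₀ / V = 3520 × 913 g/m³ / 697.0 m³ = 4611 g/(m³·d) = 4.611 kg BOD₅/(m³·d).

L_v ≈ 4.61 kg BOD₅/(m³·d)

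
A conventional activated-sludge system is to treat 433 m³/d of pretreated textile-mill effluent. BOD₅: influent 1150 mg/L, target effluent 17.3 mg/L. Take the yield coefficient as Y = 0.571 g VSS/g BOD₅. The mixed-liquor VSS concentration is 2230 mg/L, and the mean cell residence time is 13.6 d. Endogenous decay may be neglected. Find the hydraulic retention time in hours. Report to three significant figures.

τ ≈ 94.7 h

Biomass mass balance (decay neglected): V·X = Y·Q·(S₀ − S)·θ_c, so V = 0.571 × 433 × (1150 − 17.3) × 13.6 / 2230 = 1708 m³.
Hydraulic retention time τ = V/Q = 1708 / 433 = 3.944 d = 94.67 h.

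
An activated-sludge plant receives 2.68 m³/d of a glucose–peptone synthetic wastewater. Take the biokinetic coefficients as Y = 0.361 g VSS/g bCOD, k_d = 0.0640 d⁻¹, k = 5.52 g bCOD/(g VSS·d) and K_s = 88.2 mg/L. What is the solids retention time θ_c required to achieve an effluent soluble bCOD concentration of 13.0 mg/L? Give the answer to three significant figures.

From 1/θ_c = Y·k·S/(K_s + S) − k_d: Y·k·S/(K_s+S) = 0.361 × 5.52 × 13.0 / (88.2 + 13.0) = 0.2560 d⁻¹.
1/θ_c = 0.2560 − 0.0640 = 0.1920 d⁻¹, so θ_c = 5.209 d.

θ_c ≈ 5.21 d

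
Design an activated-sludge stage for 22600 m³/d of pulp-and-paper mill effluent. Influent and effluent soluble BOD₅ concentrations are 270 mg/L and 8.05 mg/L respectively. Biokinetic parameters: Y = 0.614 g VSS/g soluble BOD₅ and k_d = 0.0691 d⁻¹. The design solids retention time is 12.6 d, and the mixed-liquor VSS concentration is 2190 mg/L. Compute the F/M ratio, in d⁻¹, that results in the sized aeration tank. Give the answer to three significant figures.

F/M ≈ 0.249 d⁻¹

Rearranging the biomass balance for a CMAS with decay, V = Y·Q·ΔS·θ_c / [X·(1+k_d θ_c)] = 0.614 × 22600 × (270 − 8.05) × 12.6 / [2190 × (1 + 0.0691 × 12.6)] = 4.58×10^7 / 4097 = 11180 m³.
Food-to-microorganism ratio F/M = Q S₀ / (V X) = 22600 × 270 / (11180 × 2190) = 0.2492 d⁻¹.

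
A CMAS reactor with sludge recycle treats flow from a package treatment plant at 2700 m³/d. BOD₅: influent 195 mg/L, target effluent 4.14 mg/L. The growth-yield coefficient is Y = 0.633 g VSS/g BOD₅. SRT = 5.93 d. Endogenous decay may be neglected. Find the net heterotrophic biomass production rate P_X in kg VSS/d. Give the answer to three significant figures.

No decay correction is needed, so Y_obs = Y = 0.633.
Q·(S₀ − S) = 2700 × (195 − 4.14) × 10⁻³ = 515.3 kg/d removed.
P_X = Y_obs · Q(S₀ − S) = 0.6330 × 515.3 = 326.2 kg VSS/d.

P_X ≈ 326 kg VSS/d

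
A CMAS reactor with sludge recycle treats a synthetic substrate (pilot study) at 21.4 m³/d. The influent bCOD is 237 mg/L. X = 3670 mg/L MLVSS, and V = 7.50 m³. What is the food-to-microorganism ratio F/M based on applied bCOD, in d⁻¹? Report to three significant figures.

F/M = applied load / biomass = Q·S₀/(V·X) = 21.4 × 237 / (7.500 × 3670) = 0.1843 d⁻¹.

F/M ≈ 0.184 d⁻¹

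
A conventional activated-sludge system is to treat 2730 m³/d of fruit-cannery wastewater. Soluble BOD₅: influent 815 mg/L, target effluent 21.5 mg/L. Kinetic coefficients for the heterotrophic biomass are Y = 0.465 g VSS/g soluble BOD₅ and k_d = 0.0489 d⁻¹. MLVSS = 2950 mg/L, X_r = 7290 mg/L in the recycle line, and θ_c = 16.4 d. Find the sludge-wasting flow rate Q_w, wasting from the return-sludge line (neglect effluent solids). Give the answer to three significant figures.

From the SRT design equation V = Y Q (S₀−S) θ_c / [X (1 + k_d θ_c)] = 0.465 × 2730 × (815 − 21.5) × 16.4 / [2950 × (1 + 0.0489 × 16.4)] = 1.65×10^7 / 5316 = 3108 m³.
Wasting from the return line (neglecting effluent solids): Q_w = V·X / (θ_c·X_r) = 3108 × 2950 / (16.4 × 7290) = 76.68 m³/d.

Q_w ≈ 76.7 m³/d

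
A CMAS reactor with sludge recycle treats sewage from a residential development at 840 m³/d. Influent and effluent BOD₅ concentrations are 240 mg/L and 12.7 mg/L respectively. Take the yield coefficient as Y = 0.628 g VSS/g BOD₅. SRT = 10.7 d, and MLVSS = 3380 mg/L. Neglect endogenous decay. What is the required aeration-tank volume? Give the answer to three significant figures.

V ≈ 380 m³

Biomass mass balance (decay neglected): V·X = Y·Q·(S₀ − S)·θ_c, so V = 0.628 × 840 × (240 − 12.7) × 10.7 / 3380 = 379.6 m³.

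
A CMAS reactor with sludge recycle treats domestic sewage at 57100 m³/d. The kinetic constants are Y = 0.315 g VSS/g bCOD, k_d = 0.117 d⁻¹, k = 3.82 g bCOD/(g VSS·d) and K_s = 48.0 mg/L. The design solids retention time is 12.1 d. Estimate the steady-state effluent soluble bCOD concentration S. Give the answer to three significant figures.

From the Monod/SRT balance for a CMAS, S = K_s·(1+k_d θ_c)/[θ_c·(Y k − k_d) − 1] = 48.0 × (1 + 0.117 × 12.1) / [12.1 × (0.315 × 3.82 − 0.117) − 1] = 116.0 / 12.14 = 9.548 mg/L.

S ≈ 9.55 mg/L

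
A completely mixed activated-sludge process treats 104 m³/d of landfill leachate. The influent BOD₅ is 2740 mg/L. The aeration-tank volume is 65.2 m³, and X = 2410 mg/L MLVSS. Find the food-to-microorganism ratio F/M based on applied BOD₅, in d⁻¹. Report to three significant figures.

F/M ≈ 1.81 d⁻¹

F/M = Q·S₀ / (V·X) = 104 × 2740 / (65.20 × 2410) = 1.814 g BOD₅·(g VSS·d)⁻¹.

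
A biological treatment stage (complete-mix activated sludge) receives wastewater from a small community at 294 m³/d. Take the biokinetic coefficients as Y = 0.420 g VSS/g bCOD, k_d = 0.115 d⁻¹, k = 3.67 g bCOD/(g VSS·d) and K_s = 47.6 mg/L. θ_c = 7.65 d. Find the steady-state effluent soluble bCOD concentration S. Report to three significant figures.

For a completely mixed reactor with recycle the Lawrence–McCarty relation gives S = K_s·(1 + k_d·θ_c) / [θ_c·(Y·k − k_d) − 1] = 47.6 × (1 + 0.115 × 7.65) / [7.65 × (0.420 × 3.67 − 0.115) − 1] = 89.48 / 9.912 = 9.027 mg/L.

S ≈ 9.03 mg/L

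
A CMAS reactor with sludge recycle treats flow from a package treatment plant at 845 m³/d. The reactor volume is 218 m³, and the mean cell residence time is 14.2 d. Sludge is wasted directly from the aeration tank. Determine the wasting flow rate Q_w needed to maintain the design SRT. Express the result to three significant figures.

Q_w ≈ 15.4 m³/d

Wasting from the aeration tank: Q_w = V / θ_c = 218.0 / 14.2 = 15.35 m³/d.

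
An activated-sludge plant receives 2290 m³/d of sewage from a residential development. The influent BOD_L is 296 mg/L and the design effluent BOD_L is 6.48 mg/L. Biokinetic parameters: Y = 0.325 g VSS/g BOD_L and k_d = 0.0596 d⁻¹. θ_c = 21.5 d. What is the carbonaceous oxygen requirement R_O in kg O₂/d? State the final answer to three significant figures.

Correct the yield for decay: Y_obs = Y/(1 + k_d θ_c) = 0.325 / (1 + 0.0596 × 21.5) = 0.325 / 2.281 = 0.1425.
Substrate removed = Q·(S₀ − S) = 2290 m³/d × (296 − 6.48) g/m³ = 6.63×10^5 g/d = 663.0 kg/d.
Net sludge production P_X = 0.1425 × 663.0 = 94.45 kg VSS/d.
R_O = Q·(S₀ − S) − 1.42·P_X = 663.0 − 1.42 × 94.45 = 528.9 kg O₂/d.

R_O ≈ 529 kg O₂/d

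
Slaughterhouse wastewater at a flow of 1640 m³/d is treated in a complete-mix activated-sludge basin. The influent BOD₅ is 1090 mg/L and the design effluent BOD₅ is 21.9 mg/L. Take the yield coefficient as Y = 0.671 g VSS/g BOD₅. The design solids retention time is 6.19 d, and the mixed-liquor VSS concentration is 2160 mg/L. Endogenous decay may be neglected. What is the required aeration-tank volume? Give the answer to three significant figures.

V ≈ 3370 m³

V·X = Y·Q·ΔS·θ_c gives V = 0.671 × 1640 × (1090 − 21.9) × 6.19 / 2160 = 3368 m³.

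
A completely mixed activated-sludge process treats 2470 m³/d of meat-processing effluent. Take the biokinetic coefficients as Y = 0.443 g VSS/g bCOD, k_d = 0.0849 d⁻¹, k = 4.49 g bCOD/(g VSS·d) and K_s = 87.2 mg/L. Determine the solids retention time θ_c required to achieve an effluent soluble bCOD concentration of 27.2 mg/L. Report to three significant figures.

From 1/θ_c = Y·k·S/(K_s + S) − k_d: Y·k·S/(K_s+S) = 0.443 × 4.49 × 27.2 / (87.2 + 27.2) = 0.4729 d⁻¹.
Then 1/θ_c = μ − k_d = 0.4729 − 0.0849 = 0.3880 d⁻¹, giving θ_c = 2.577 d.

θ_c ≈ 2.58 d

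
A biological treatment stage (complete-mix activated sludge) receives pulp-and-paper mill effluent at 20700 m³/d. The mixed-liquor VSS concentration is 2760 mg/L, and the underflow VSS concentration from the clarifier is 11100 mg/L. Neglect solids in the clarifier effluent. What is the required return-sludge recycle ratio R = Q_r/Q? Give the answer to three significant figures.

Solids balance on the clarifier gives (1+R)X = R·X_r, so R = X/(X_r − X) = 2760 / (11100 − 2760) = 0.3309.

R ≈ 0.331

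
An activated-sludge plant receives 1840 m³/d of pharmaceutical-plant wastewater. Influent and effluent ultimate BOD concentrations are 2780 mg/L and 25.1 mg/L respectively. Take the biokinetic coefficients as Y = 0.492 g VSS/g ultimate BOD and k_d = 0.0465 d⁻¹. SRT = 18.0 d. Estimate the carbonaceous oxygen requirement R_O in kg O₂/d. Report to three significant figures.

Y_obs = Y / (1 + k_d θ_c) = 0.492 / (1 + 0.0465 × 18.0) = 0.492 / 1.837 = 0.2678.
Substrate removed = Q·(S₀ − S) = 1840 m³/d × (2780 − 25.1) g/m³ = 5.07×10^6 g/d = 5069 kg/d.
Net sludge production P_X = 0.2678 × 5069 = 1358 kg VSS/d.
R_O = Q·(S₀ − S) − 1.42·P_X = 5069 − 1.42 × 1358 = 3141 kg O₂/d.

R_O ≈ 3140 kg O₂/d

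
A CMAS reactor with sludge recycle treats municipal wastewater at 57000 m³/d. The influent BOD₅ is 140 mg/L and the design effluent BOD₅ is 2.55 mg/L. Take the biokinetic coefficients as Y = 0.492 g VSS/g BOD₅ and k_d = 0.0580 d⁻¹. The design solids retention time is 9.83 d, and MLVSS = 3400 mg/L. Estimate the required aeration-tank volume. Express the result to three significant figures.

V ≈ 7100 m³

From the SRT design equation V = Y Q (S₀−S) θ_c / [X (1 + k_d θ_c)] = 0.492 × 57000 × (140 − 2.55) × 9.83 / [3400 × (1 + 0.0580 × 9.83)] = 3.79×10^7 / 5338 = 7098 m³.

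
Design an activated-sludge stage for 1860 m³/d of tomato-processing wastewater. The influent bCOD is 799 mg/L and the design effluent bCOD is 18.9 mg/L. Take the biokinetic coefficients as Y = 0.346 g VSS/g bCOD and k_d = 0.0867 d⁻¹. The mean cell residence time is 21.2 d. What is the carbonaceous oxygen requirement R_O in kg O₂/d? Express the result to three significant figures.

R_O ≈ 1200 kg O₂/d

The observed yield is Y_obs = Y/(1 + k_d·θ_c) = 0.346 / (1 + 0.0867 × 21.2) = 0.346 / 2.838 = 0.1219 g VSS per g bCOD removed.
Q·(S₀ − S) = 1860 × (799 − 18.9) × 10⁻³ = 1451 kg/d removed.
Net sludge production P_X = 0.1219 × 1451 = 176.9 kg VSS/d.
R_O = Q·ΔS − 1.42 P_X = 1451 − 251.2 = 1200 kg O₂/d.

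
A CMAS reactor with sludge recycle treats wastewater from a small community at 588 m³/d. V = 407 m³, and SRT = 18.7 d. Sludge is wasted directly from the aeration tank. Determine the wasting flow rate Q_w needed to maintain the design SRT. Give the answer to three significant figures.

Q_w ≈ 21.8 m³/d

For wasting at MLVSS concentration, Q_w = V/θ_c = 407.0/18.7 = 21.76 m³/d.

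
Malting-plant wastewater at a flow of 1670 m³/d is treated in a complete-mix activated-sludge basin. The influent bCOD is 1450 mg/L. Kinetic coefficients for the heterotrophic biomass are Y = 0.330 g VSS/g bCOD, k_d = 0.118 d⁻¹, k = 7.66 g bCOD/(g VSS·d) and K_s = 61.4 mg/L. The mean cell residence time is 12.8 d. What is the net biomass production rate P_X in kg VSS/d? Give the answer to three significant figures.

P_X ≈ 317 kg VSS/d

For a completely mixed reactor with recycle the Lawrence–McCarty relation gives S = K_s·(1 + k_d·θ_c) / [θ_c·(Y·k − k_d) − 1] = 61.4 × (1 + 0.118 × 12.8) / [12.8 × (0.330 × 7.66 − 0.118) − 1] = 154.1 / 29.85 = 5.165 mg/L.
Correct the yield for decay: Y_obs = Y/(1 + k_d θ_c) = 0.330 / (1 + 0.118 × 12.8) = 0.330 / 2.510 = 0.1315.
Q·(S₀ − S) = 1670 × (1450 − 5.16) × 10⁻³ = 2413 kg/d removed.
So the net sludge growth is P_X = 0.1315 × 2413 = 317.2 kg VSS/d.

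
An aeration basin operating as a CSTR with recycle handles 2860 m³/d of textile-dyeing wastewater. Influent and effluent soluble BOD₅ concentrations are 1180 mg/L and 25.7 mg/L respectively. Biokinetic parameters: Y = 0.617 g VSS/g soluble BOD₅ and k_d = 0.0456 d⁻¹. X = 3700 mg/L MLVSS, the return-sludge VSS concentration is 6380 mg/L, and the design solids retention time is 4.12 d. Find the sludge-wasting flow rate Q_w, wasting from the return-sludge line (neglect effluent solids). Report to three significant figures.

Q_w ≈ 269 m³/d

From the SRT design equation V = Y Q (S₀−S) θ_c / [X (1 + k_d θ_c)] = 0.617 × 2860 × (1180 − 25.7) × 4.12 / [3700 × (1 + 0.0456 × 4.12)] = 8.39×10^6 / 4395 = 1909 m³.
Wasting from the return line (neglecting effluent solids): Q_w = V·X / (θ_c·X_r) = 1909 × 3700 / (4.12 × 6380) = 268.8 m³/d.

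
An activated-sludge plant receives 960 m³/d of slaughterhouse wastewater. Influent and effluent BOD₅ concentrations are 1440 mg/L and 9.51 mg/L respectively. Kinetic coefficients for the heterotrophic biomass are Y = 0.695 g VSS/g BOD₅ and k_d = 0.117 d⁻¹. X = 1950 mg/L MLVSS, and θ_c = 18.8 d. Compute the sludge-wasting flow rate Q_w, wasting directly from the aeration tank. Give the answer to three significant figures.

Q_w ≈ 153 m³/d

From the SRT design equation V = Y Q (S₀−S) θ_c / [X (1 + k_d θ_c)] = 0.695 × 960 × (1440 − 9.51) × 18.8 / [1950 × (1 + 0.117 × 18.8)] = 1.79×10^7 / 6239 = 2876 m³.
For wasting at MLVSS concentration, Q_w = V/θ_c = 2876/18.8 = 153.0 m³/d.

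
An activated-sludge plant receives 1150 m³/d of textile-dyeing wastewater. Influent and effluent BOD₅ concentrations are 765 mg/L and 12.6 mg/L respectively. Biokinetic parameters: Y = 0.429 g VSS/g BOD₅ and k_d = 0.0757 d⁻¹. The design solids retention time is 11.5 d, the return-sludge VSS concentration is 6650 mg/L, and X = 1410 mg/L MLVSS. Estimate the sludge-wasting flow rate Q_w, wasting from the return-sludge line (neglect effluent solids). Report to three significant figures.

Q_w ≈ 29.8 m³/d

Rearranging the biomass balance for a CMAS with decay, V = Y·Q·ΔS·θ_c / [X·(1+k_d θ_c)] = 0.429 × 1150 × (765 − 12.6) × 11.5 / [1410 × (1 + 0.0757 × 11.5)] = 4.27×10^6 / 2637 = 1619 m³.
Wasting from the return line (neglecting effluent solids): Q_w = V·X / (θ_c·X_r) = 1619 × 1410 / (11.5 × 6650) = 29.84 m³/d.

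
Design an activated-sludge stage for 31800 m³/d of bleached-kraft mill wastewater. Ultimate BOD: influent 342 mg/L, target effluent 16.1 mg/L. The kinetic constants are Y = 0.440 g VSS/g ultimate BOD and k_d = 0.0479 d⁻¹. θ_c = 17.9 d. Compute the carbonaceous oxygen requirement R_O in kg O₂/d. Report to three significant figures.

R_O ≈ 6880 kg O₂/d

The observed yield is Y_obs = Y/(1 + k_d·θ_c) = 0.440 / (1 + 0.0479 × 17.9) = 0.440 / 1.857 = 0.2369 g VSS per g ultimate BOD removed.
Substrate removed = Q·(S₀ − S) = 31800 m³/d × (342 − 16.1) g/m³ = 1.04×10^7 g/d = 10364 kg/d.
Biomass synthesised: P_X = Y_obs × 10364 = 2455 kg VSS/d.
R_O = Q·ΔS − 1.42 P_X = 10364 − 3486 = 6877 kg O₂/d.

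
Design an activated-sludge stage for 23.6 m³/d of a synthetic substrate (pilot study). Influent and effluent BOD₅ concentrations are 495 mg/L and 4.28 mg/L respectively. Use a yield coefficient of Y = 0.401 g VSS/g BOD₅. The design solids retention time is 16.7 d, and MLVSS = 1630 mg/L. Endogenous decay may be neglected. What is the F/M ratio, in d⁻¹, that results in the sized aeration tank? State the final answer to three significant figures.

With k_d = 0 the design equation reduces to V = Y Q (S₀−S) θ_c / X = 0.401 × 23.6 × (495 − 4.28) × 16.7 / 1630 = 47.58 m³.
F/M = applied load / biomass = Q·S₀/(V·X) = 23.6 × 495 / (47.58 × 1630) = 0.1506 d⁻¹.

F/M ≈ 0.151 d⁻¹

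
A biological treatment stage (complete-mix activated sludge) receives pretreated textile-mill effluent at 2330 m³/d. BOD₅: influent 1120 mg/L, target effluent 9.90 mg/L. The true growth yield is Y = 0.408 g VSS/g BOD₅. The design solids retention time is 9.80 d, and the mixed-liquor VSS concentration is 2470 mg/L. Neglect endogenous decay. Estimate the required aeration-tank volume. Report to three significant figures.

V·X = Y·Q·ΔS·θ_c gives V = 0.408 × 2330 × (1120 − 9.90) × 9.80 / 2470 = 4187 m³.

V ≈ 4190 m³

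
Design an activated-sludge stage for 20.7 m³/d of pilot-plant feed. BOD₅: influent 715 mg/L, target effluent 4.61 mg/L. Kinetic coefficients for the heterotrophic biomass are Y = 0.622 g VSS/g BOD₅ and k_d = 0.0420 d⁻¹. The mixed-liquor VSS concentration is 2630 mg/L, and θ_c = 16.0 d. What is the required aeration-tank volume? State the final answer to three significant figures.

V ≈ 33.3 m³

Steady-state biomass mass balance: V·X·(1 + k_d·θ_c) = Y·Q·(S₀ − S)·θ_c, so V = 0.622 × 20.7 × (715 − 4.61) × 16.0 / [2630 × (1 + 0.0420 × 16.0)] = 1.46×10^5 / 4397 = 33.28 m³.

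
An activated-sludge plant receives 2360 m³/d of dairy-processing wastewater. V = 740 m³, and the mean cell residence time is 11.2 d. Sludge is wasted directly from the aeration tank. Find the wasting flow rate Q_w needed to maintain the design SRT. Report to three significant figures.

Q_w ≈ 66.1 m³/d

For wasting at MLVSS concentration, Q_w = V/θ_c = 740.0/11.2 = 66.07 m³/d.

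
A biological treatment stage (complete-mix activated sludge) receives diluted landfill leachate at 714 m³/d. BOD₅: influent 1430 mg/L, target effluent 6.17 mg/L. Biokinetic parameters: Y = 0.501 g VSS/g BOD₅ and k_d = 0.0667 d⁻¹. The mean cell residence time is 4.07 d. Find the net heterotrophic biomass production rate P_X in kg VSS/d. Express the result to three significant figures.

The observed yield is Y_obs = Y/(1 + k_d·θ_c) = 0.501 / (1 + 0.0667 × 4.07) = 0.501 / 1.271 = 0.3940 g VSS per g BOD₅ removed.
Mass of BOD₅ removed per day: Q(S₀ − S) = 714 × 1424 g/m³ = 1017 kg/d.
Net biomass production P_X = Y_obs × Q·(S₀ − S) = 0.3940 × 1017 = 400.6 kg VSS/d.

P_X ≈ 401 kg VSS/d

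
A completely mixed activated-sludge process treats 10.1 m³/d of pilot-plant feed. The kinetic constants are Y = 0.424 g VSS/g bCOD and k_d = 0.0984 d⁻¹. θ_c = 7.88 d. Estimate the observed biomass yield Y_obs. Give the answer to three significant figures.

Correct the yield for decay: Y_obs = Y/(1 + k_d θ_c) = 0.424 / (1 + 0.0984 × 7.88) = 0.424 / 1.775 = 0.2388.

Y_obs ≈ 0.239 g VSS/g bCOD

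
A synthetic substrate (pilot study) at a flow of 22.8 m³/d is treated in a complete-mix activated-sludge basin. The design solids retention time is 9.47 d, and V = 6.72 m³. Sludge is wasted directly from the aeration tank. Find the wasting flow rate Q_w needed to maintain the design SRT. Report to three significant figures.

Q_w ≈ 0.710 m³/d

With mixed-liquor wasting, θ_c = V/Q_w, so Q_w = V/θ_c = 6.720/9.47 = 0.7096 m³/d.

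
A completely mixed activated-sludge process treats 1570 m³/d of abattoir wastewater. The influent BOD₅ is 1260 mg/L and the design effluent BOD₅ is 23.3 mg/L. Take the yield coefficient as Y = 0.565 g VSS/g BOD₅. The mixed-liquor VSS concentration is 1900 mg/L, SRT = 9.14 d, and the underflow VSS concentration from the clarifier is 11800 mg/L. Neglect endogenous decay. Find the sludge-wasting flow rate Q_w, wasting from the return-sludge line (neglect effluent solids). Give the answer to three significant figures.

Q_w ≈ 93.0 m³/d

Biomass mass balance (decay neglected): V·X = Y·Q·(S₀ − S)·θ_c, so V = 0.565 × 1570 × (1260 − 23.3) × 9.14 / 1900 = 5277 m³.
Wasting from the return line (neglecting effluent solids): Q_w = V·X / (θ_c·X_r) = 5277 × 1900 / (9.14 × 11800) = 92.97 m³/d.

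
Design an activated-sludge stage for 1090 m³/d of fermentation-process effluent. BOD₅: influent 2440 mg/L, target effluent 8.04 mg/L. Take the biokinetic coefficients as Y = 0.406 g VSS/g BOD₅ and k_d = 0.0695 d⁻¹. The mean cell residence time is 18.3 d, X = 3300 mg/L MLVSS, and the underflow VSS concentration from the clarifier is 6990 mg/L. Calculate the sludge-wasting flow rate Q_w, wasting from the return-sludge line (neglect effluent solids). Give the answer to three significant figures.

Rearranging the biomass balance for a CMAS with decay, V = Y·Q·ΔS·θ_c / [X·(1+k_d θ_c)] = 0.406 × 1090 × (2440 − 8.04) × 18.3 / [3300 × (1 + 0.0695 × 18.3)] = 1.97×10^7 / 7497 = 2627 m³.
Q_w = (V·X)/(θ_c X_r) = 2627 × 3300 / (18.3 × 6990) = 67.77 m³/d.

Q_w ≈ 67.8 m³/d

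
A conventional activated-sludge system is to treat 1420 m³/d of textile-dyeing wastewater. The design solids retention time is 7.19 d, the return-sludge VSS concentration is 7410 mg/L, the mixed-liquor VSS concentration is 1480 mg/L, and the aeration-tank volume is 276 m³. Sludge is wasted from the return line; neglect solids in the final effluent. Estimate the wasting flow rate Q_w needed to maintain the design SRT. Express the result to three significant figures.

Q_w ≈ 7.67 m³/d

θ_c = V·X/(Q_w·X_r) when wasting from the recycle, so Q_w = V·X/(θ_c·X_r) = 276.0 × 1480 / (7.19 × 7410) = 7.667 m³/d.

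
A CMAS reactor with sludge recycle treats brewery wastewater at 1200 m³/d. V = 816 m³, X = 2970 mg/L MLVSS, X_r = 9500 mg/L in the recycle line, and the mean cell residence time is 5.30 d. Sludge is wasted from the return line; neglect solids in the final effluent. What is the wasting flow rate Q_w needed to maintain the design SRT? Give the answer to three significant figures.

Q_w ≈ 48.1 m³/d

θ_c = V·X/(Q_w·X_r) when wasting from the recycle, so Q_w = V·X/(θ_c·X_r) = 816.0 × 2970 / (5.30 × 9500) = 48.13 m³/d.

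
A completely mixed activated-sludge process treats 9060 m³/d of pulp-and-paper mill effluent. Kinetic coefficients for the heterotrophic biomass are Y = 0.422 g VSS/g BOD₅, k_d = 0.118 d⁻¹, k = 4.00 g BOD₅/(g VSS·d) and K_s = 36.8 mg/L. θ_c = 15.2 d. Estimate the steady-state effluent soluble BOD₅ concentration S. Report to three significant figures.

S ≈ 4.50 mg/L

Effluent substrate depends only on kinetics and SRT: S = K_s(1 + k_d θ_c) / [θ_c(Yk − k_d) − 1] = 36.8 × (1 + 0.118 × 15.2) / [15.2 × (0.422 × 4.00 − 0.118) − 1] = 102.8 / 22.86 = 4.496 mg/L.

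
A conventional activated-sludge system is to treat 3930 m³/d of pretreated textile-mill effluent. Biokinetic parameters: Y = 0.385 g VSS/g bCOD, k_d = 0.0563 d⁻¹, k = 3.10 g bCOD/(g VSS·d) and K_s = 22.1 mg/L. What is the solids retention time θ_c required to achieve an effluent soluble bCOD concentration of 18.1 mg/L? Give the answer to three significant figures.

Specific growth rate at S = 18.1 mg/L: μ = YkS/(K_s+S) = 0.385·3.10·18.1/(22.1+18.1) = 0.5374 d⁻¹.
1/θ_c = 0.5374 − 0.0563 = 0.4811 d⁻¹, so θ_c = 2.079 d.

θ_c ≈ 2.08 d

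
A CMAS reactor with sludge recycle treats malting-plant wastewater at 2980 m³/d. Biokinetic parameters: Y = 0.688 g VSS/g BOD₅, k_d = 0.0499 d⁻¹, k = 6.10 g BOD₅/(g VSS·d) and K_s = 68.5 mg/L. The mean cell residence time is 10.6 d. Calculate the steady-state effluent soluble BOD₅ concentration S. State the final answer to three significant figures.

S ≈ 2.44 mg/L

Effluent substrate depends only on kinetics and SRT: S = K_s(1 + k_d θ_c) / [θ_c(Yk − k_d) − 1] = 68.5 × (1 + 0.0499 × 10.6) / [10.6 × (0.688 × 6.10 − 0.0499) − 1] = 104.7 / 42.96 = 2.438 mg/L.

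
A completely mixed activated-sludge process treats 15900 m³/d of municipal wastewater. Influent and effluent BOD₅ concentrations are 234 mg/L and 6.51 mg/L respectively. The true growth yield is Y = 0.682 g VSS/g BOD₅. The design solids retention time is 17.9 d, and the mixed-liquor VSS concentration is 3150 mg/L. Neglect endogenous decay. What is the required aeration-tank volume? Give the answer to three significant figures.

Biomass mass balance (decay neglected): V·X = Y·Q·(S₀ − S)·θ_c, so V = 0.682 × 15900 × (234 − 6.51) × 17.9 / 3150 = 14018 m³.

V ≈ 14000 m³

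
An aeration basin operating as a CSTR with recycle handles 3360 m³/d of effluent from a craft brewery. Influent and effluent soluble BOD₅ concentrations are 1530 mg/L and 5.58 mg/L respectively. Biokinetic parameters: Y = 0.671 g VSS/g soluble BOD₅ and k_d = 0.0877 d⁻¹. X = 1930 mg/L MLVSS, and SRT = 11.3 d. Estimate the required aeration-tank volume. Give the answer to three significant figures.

V ≈ 10100 m³

Steady-state biomass mass balance: V·X·(1 + k_d·θ_c) = Y·Q·(S₀ − S)·θ_c, so V = 0.671 × 3360 × (1530 − 5.58) × 11.3 / [1930 × (1 + 0.0877 × 11.3)] = 3.88×10^7 / 3843 = 10107 m³.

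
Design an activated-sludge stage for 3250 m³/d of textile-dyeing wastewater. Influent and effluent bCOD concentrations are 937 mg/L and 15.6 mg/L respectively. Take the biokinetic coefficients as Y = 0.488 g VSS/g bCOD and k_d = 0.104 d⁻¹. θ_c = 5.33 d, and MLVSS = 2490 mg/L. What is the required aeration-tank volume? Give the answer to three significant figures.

V ≈ 2010 m³

From the SRT design equation V = Y Q (S₀−S) θ_c / [X (1 + k_d θ_c)] = 0.488 × 3250 × (937 − 15.6) × 5.33 / [2490 × (1 + 0.104 × 5.33)] = 7.79×10^6 / 3870 = 2013 m³.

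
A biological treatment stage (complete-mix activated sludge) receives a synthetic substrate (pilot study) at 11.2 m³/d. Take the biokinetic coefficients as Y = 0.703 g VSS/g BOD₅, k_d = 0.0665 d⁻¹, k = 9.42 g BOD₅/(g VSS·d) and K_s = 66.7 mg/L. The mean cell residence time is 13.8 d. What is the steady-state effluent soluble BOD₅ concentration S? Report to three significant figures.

S ≈ 1.43 mg/L

From the Monod/SRT balance for a CMAS, S = K_s·(1+k_d θ_c)/[θ_c·(Y k − k_d) − 1] = 66.7 × (1 + 0.0665 × 13.8) / [13.8 × (0.703 × 9.42 − 0.0665) − 1] = 127.9 / 89.47 = 1.430 mg/L.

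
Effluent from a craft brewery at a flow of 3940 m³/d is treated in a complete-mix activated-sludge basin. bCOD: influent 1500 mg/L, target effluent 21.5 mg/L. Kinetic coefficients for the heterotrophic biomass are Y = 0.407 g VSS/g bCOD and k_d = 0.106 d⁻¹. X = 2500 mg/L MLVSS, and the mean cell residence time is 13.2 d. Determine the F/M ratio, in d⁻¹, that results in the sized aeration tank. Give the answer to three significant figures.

Rearranging the biomass balance for a CMAS with decay, V = Y·Q·ΔS·θ_c / [X·(1+k_d θ_c)] = 0.407 × 3940 × (1500 − 21.5) × 13.2 / [2500 × (1 + 0.106 × 13.2)] = 3.13×10^7 / 5998 = 5218 m³.
Food-to-microorganism ratio F/M = Q S₀ / (V X) = 3940 × 1500 / (5218 × 2500) = 0.4531 d⁻¹.

F/M ≈ 0.453 d⁻¹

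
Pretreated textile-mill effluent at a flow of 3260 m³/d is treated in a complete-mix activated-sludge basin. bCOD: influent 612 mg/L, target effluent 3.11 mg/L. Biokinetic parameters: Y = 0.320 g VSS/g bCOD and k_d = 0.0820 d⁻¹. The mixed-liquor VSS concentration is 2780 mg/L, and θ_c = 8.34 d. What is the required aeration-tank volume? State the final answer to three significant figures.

V ≈ 1130 m³

Rearranging the biomass balance for a CMAS with decay, V = Y·Q·ΔS·θ_c / [X·(1+k_d θ_c)] = 0.320 × 3260 × (612 − 3.11) × 8.34 / [2780 × (1 + 0.0820 × 8.34)] = 5.3×10^6 / 4681 = 1132 m³.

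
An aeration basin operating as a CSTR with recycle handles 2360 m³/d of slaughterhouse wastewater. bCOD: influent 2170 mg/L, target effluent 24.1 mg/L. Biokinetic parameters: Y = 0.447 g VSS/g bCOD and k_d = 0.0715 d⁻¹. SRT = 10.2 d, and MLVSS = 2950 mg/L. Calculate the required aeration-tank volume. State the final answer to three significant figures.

Rearranging the biomass balance for a CMAS with decay, V = Y·Q·ΔS·θ_c / [X·(1+k_d θ_c)] = 0.447 × 2360 × (2170 − 24.1) × 10.2 / [2950 × (1 + 0.0715 × 10.2)] = 2.31×10^7 / 5101 = 4526 m³.

V ≈ 4530 m³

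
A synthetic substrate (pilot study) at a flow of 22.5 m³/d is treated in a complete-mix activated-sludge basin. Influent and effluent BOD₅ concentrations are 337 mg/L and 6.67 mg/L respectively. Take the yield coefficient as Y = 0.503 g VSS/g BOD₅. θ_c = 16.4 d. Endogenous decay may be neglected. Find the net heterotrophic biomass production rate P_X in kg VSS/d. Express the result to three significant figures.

P_X ≈ 3.74 kg VSS/d

No decay correction is needed, so Y_obs = Y = 0.503.
Mass of BOD₅ removed per day: Q(S₀ − S) = 22.5 × 330.3 g/m³ = 7.432 kg/d.
Net biomass production P_X = Y_obs × Q·(S₀ − S) = 0.5030 × 7.432 = 3.739 kg VSS/d.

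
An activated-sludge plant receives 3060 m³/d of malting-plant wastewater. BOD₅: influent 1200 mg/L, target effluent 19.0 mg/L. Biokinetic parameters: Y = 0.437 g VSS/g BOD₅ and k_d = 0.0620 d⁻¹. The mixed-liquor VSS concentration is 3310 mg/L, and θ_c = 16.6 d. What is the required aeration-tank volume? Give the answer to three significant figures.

Steady-state biomass mass balance: V·X·(1 + k_d·θ_c) = Y·Q·(S₀ − S)·θ_c, so V = 0.437 × 3060 × (1200 − 19.0) × 16.6 / [3310 × (1 + 0.0620 × 16.6)] = 2.62×10^7 / 6717 = 3903 m³.

V ≈ 3900 m³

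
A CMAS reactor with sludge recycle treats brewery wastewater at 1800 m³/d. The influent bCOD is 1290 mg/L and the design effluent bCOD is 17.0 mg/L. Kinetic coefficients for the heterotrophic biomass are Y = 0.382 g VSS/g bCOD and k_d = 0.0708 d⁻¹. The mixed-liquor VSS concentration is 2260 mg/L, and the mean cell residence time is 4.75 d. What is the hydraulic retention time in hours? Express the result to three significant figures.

From the SRT design equation V = Y Q (S₀−S) θ_c / [X (1 + k_d θ_c)] = 0.382 × 1800 × (1290 − 17.0) × 4.75 / [2260 × (1 + 0.0708 × 4.75)] = 4.16×10^6 / 3020 = 1377 m³.
Hydraulic retention time τ = V/Q = 1377 / 1800 = 0.7648 d = 18.36 h.

τ ≈ 18.4 h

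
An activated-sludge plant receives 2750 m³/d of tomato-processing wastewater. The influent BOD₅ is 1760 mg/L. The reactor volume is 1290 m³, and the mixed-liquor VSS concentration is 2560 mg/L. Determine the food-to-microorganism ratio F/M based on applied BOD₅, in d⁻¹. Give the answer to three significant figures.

F/M = applied load / biomass = Q·S₀/(V·X) = 2750 × 1760 / (1290 × 2560) = 1.466 d⁻¹.

F/M ≈ 1.47 d⁻¹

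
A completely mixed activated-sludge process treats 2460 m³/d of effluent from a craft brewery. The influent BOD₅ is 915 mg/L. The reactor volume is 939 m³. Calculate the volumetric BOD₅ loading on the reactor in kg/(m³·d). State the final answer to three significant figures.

Volumetric loading L_v = Q·S₀ / V = 2460 × 915 g/m³ / 939.0 m³ = 2397 g/(m³·d) = 2.397 kg BOD₅/(m³·d).

L_v ≈ 2.40 kg BOD₅/(m³·d)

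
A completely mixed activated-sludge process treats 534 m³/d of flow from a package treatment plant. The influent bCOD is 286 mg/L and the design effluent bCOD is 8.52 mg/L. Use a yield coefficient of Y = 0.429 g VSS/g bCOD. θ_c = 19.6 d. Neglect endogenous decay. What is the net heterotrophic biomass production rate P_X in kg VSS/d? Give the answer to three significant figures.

P_X ≈ 63.6 kg VSS/d

No decay correction is needed, so Y_obs = Y = 0.429.
Q·(S₀ − S) = 534 × (286 − 8.52) × 10⁻³ = 148.2 kg/d removed.
Biomass produced: P_X = Y_obs·Q·ΔS = 0.4290 × 148.2 ≈ 63.57 kg VSS/d.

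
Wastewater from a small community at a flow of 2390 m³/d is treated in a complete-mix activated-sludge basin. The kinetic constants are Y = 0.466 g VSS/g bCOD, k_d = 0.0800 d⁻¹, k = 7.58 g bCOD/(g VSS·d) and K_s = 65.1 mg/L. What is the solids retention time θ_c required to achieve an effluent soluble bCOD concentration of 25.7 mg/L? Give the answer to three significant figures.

At the target effluent, Y k S/(K_s+S) = 0.466×7.58×25.7/90.80 = 0.9998 d⁻¹.
1/θ_c = 0.9998 − 0.0800 = 0.9198 d⁻¹, so θ_c = 1.087 d.

θ_c ≈ 1.09 d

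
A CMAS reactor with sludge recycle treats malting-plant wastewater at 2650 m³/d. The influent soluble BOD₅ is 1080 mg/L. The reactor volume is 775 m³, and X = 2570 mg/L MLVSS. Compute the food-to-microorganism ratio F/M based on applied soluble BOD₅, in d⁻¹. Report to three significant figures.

F/M = applied load / biomass = Q·S₀/(V·X) = 2650 × 1080 / (775.0 × 2570) = 1.437 d⁻¹.

F/M ≈ 1.44 d⁻¹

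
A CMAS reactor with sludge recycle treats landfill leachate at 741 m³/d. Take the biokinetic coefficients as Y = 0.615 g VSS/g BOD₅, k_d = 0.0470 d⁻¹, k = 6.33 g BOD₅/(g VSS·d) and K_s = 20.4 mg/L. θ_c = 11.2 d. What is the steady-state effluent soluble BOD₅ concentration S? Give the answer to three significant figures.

S ≈ 0.740 mg/L

From the Monod/SRT balance for a CMAS, S = K_s·(1+k_d θ_c)/[θ_c·(Y k − k_d) − 1] = 20.4 × (1 + 0.0470 × 11.2) / [11.2 × (0.615 × 6.33 − 0.0470) − 1] = 31.14 / 42.07 = 0.7401 mg/L.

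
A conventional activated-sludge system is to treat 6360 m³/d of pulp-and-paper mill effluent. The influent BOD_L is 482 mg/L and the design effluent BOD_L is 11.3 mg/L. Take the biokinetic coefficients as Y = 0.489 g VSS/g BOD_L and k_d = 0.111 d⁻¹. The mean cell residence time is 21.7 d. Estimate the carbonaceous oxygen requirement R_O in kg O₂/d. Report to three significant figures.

R_O ≈ 2380 kg O₂/d

Y_obs = Y / (1 + k_d θ_c) = 0.489 / (1 + 0.111 × 21.7) = 0.489 / 3.409 = 0.1435.
Substrate removed = Q·(S₀ − S) = 6360 m³/d × (482 − 11.3) g/m³ = 2.99×10^6 g/d = 2994 kg/d.
P_X = Y_obs·Q·(S₀ − S) = 0.1435 × 2994 = 429.5 kg VSS/d.
R_O = Q·(S₀ − S) − 1.42·P_X = 2994 − 1.42 × 429.5 = 2384 kg O₂/d.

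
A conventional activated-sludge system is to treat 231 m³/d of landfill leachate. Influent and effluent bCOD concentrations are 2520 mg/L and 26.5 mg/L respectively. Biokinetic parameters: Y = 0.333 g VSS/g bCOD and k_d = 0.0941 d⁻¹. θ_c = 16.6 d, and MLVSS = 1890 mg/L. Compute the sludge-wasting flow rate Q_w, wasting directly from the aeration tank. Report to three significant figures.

Q_w ≈ 39.6 m³/d

Steady-state biomass mass balance: V·X·(1 + k_d·θ_c) = Y·Q·(S₀ − S)·θ_c, so V = 0.333 × 231 × (2520 − 26.5) × 16.6 / [1890 × (1 + 0.0941 × 16.6)] = 3.18×10^6 / 4842 = 657.5 m³.
For wasting at MLVSS concentration, Q_w = V/θ_c = 657.5/16.6 = 39.61 m³/d.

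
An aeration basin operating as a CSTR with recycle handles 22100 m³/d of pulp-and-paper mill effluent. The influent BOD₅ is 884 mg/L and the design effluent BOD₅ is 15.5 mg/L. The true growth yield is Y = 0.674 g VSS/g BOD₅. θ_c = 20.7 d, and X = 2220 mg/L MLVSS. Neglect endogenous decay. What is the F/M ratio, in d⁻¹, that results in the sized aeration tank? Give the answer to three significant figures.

With k_d = 0 the design equation reduces to V = Y Q (S₀−S) θ_c / X = 0.674 × 22100 × (884 − 15.5) × 20.7 / 2220 = 120626 m³.
F/M = Q·S₀ / (V·X) = 22100 × 884 / (120626 × 2220) = 0.07295 g BOD₅·(g VSS·d)⁻¹.

F/M ≈ 0.0730 d⁻¹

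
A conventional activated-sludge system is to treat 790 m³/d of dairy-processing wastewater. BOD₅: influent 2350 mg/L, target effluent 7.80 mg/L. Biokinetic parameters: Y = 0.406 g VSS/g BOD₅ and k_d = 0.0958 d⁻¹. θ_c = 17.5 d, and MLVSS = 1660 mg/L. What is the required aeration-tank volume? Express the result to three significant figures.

V ≈ 2960 m³

From the SRT design equation V = Y Q (S₀−S) θ_c / [X (1 + k_d θ_c)] = 0.406 × 790 × (2350 − 7.80) × 17.5 / [1660 × (1 + 0.0958 × 17.5)] = 1.31×10^7 / 4443 = 2959 m³.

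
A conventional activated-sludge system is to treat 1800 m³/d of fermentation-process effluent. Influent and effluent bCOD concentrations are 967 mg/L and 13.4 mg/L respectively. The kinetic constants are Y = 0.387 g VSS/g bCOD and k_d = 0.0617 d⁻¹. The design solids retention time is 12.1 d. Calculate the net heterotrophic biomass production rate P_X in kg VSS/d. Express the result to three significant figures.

Observed yield with endogenous decay: Y_obs = Y / (1 + k_d·θ_c) = 0.387 / (1 + 0.0617 × 12.1) = 0.387 / 1.747 = 0.2216 g VSS/g bCOD.
Substrate removed = Q·(S₀ − S) = 1800 m³/d × (967 − 13.4) g/m³ = 1.72×10^6 g/d = 1716 kg/d.
So the net sludge growth is P_X = 0.2216 × 1716 = 380.3 kg VSS/d.

P_X ≈ 380 kg VSS/d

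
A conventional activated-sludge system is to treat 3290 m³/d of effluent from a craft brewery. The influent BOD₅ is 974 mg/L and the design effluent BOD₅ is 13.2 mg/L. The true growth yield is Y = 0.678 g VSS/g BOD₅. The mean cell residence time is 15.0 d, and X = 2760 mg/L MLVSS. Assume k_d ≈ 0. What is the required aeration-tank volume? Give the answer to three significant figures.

V ≈ 11600 m³

V·X = Y·Q·ΔS·θ_c gives V = 0.678 × 3290 × (974 − 13.2) × 15.0 / 2760 = 11648 m³.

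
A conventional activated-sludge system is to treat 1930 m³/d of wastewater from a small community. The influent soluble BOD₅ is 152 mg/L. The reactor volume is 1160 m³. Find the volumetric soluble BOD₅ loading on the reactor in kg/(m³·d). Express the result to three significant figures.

L_v ≈ 0.253 kg soluble BOD₅/(m³·d)

Applied soluble BOD₅ load per unit volume = Q·S₀/V = (1930 × 152/1000)/1160 = 0.2529 kg soluble BOD₅·m⁻³·d⁻¹.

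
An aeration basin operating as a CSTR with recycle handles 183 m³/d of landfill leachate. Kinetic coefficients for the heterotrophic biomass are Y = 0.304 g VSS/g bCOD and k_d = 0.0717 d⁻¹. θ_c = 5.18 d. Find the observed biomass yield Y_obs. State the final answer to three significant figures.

Y_obs ≈ 0.222 g VSS/g bCOD

Correct the yield for decay: Y_obs = Y/(1 + k_d θ_c) = 0.304 / (1 + 0.0717 × 5.18) = 0.304 / 1.371 = 0.2217.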